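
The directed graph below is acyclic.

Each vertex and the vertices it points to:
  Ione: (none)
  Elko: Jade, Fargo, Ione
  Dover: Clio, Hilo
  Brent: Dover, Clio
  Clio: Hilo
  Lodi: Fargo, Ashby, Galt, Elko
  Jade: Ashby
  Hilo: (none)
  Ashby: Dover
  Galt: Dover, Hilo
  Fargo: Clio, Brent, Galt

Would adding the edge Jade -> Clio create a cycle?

Adding Jade→Clio creates a cycle iff Clio can already reach Jade.
Explore from Clio: no path reaches Jade. The graph stays acyclic.

No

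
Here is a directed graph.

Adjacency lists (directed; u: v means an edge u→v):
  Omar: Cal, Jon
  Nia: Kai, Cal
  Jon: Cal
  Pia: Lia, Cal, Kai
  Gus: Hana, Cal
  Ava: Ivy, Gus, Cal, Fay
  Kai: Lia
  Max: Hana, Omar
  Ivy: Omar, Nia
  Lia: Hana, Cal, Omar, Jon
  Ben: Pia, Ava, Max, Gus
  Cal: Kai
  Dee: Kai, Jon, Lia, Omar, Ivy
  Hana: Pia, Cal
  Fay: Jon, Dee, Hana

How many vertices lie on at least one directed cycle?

7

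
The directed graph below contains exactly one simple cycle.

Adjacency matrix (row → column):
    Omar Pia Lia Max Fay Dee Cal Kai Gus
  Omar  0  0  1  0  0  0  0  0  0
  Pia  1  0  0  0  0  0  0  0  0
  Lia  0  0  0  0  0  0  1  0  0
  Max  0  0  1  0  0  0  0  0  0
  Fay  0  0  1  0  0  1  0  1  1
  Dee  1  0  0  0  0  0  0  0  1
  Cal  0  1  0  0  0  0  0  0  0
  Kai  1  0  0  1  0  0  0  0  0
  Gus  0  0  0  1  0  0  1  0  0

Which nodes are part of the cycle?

Cal, Lia, Pia, Omar

DFS with gray/black marking from Cal:
Cal gray
  Pia gray
    Omar gray
      Lia gray
        Lia→Cal: Cal is gray → back edge
Back edge closes the cycle Cal → Pia → Omar → Lia → Cal; its vertices are {Cal, Lia, Pia, Omar}.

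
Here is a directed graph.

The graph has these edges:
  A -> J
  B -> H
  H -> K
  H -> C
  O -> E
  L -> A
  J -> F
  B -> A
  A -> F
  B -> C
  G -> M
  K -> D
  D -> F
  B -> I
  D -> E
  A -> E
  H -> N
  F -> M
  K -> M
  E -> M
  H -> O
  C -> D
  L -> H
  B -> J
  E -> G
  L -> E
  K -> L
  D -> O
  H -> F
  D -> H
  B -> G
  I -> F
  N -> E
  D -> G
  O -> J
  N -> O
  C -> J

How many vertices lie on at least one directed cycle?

A vertex is on a directed cycle iff it belongs to a strongly connected component of size ≥ 2 (or has a self-loop).
The vertices on cycles are {C, D, H, K, L} — 5 in total.

5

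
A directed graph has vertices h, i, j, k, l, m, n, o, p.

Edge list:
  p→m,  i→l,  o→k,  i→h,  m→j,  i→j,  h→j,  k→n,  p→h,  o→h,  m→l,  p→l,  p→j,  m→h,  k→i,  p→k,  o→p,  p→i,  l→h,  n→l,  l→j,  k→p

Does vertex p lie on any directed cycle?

Yes

p is on a cycle iff p can reach itself via ≥1 edge.
p → k → p — yes.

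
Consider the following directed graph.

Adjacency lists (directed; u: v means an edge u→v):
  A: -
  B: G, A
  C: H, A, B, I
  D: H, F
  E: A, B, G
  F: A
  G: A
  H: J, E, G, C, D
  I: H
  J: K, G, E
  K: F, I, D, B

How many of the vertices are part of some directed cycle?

6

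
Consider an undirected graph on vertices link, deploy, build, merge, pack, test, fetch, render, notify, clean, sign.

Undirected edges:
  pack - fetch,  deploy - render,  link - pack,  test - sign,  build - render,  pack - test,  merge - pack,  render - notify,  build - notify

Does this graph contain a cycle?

Yes

DFS, tracking each vertex's parent; an edge to a visited non-parent vertex closes a cycle.
Start from merge:
visit merge (parent –)
  visit pack (parent merge)
    visit fetch (parent pack)
      fetch–pack: parent, skip
    visit link (parent pack)
      link–pack: parent, skip
    pack–merge: parent, skip
    visit test (parent pack)
      test–pack: parent, skip
      visit sign (parent test)
        sign–test: parent, skip
visit deploy (parent –)
  visit render (parent deploy)
    render–deploy: parent, skip
    visit notify (parent render)
      notify–render: parent, skip
      visit build (parent notify)
        build–render: render visited and ≠ parent → cycle
Cycle: render – notify – build – render.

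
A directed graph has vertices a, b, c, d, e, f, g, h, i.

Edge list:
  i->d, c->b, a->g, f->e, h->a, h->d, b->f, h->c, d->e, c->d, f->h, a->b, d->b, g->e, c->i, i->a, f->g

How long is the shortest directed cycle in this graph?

For each vertex v, BFS finds the shortest path from v back to v.
The shortest such closed walk is f → h → c → b → f, length 4.

4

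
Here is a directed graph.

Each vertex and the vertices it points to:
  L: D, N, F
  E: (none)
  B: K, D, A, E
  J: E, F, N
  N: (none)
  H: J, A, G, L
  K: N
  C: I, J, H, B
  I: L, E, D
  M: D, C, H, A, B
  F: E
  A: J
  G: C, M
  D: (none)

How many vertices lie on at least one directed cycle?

4

A vertex is on a directed cycle iff it belongs to a strongly connected component of size ≥ 2 (or has a self-loop).
The vertices on cycles are {C, G, H, M} — 4 in total.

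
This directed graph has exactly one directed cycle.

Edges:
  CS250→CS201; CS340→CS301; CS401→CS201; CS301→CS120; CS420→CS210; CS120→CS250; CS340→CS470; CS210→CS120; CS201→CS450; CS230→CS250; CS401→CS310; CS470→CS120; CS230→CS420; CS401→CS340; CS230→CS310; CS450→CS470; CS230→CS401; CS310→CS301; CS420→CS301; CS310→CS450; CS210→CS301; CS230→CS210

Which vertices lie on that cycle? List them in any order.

DFS with gray/black marking from CS250:
CS250 gray
  CS201 gray
    CS450 gray
      CS470 gray
        CS120 gray
          CS120→CS250: CS250 is gray → back edge
Back edge closes the cycle CS250 → CS201 → CS450 → CS470 → CS120 → CS250; its vertices are {CS120, CS201, CS250, CS450, CS470}.

CS120, CS201, CS250, CS450, CS470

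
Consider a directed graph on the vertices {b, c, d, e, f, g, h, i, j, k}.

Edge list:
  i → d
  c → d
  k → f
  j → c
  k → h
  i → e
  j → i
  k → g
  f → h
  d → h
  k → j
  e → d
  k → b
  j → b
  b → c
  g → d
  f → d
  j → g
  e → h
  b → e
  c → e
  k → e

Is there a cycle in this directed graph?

No

DFS with white/gray/black marking, starting from d:
d gray
  h gray
  h black
d black
b gray
  c gray
    e gray
      e→h: h black — skip
      e→d: d black — skip
    e black
    c→d: d black — skip
  c black
  b→e: e black — skip
b black
f gray
  f→h: h black — skip
  f→d: d black — skip
f black
g gray
  g→d: d black — skip
g black
i gray
  i→d: d black — skip
  i→e: e black — skip
i black
j gray
  j→i: i black — skip
  j→g: g black — skip
  j→c: c black — skip
  j→b: b black — skip
j black
k gray
  k→b: b black — skip
  k→h: h black — skip
  k→f: f black — skip
  k→e: e black — skip
  k→g: g black — skip
  k→j: j black — skip
k black
Every edge goes to a white or black vertex — no back edge, so the graph is acyclic.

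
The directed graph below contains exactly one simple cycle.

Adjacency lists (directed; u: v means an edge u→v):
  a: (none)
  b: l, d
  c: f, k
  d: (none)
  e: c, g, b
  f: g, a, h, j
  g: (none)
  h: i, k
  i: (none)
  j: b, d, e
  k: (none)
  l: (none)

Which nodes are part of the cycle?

DFS with gray/black marking from f:
f gray
  g gray
  g black
  a gray
  a black
  h gray
    i gray
    i black
    k gray
    k black
  h black
  j gray
    b gray
      l gray
      l black
      d gray
      d black
    b black
    j→d: d black — skip
    e gray
      c gray
        c→f: f is gray → back edge
Back edge closes the cycle f → j → e → c → f; its vertices are {c, e, f, j}.

c, e, f, j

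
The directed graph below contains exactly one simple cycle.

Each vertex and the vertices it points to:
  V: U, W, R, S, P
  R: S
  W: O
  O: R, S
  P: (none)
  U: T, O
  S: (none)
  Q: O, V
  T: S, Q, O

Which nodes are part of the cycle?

DFS with gray/black marking from V:
V gray
  U gray
    T gray
      S gray
      S black
      Q gray
        O gray
          R gray
            R→S: S black — skip
          R black
          O→S: S black — skip
        O black
        Q→V: V is gray → back edge
Back edge closes the cycle V → U → T → Q → V; its vertices are {Q, T, U, V}.

Q, T, U, V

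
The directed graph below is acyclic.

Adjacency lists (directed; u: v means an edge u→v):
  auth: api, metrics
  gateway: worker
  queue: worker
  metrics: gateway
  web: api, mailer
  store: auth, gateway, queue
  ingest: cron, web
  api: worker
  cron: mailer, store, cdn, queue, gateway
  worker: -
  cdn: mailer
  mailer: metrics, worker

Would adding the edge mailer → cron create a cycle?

Yes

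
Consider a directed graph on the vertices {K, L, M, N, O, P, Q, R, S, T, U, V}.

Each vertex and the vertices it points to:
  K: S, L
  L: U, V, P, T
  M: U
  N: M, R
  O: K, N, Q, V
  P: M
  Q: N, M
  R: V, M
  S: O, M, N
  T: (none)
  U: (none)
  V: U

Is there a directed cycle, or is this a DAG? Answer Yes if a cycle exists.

Yes

DFS with white/gray/black marking, starting from Q:
Q gray
  N gray
    M gray
      U gray
      U black
    M black
    R gray
      V gray
        V→U: U black — skip
      V black
      R→M: M black — skip
    R black
  N black
  Q→M: M black — skip
Q black
K gray
  S gray
    O gray
      O→K: K is gray → back edge
Back edge found, so a cycle exists: K → S → O → K.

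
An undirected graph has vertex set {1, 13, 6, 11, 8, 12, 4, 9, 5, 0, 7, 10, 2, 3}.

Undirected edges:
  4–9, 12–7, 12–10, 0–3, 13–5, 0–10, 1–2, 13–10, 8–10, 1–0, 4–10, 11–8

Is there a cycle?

No

DFS, tracking each vertex's parent; an edge to a visited non-parent vertex closes a cycle.
Start from 8:
visit 8 (parent –)
  visit 10 (parent 8)
    10–8: parent, skip
    visit 4 (parent 10)
      visit 9 (parent 4)
        9–4: parent, skip
      4–10: parent, skip
    visit 12 (parent 10)
      12–10: parent, skip
      visit 7 (parent 12)
        7–12: parent, skip
    visit 13 (parent 10)
      13–10: parent, skip
      visit 5 (parent 13)
        5–13: parent, skip
    visit 0 (parent 10)
      visit 1 (parent 0)
        1–0: parent, skip
        visit 2 (parent 1)
          2–1: parent, skip
      0–10: parent, skip
      visit 3 (parent 0)
        3–0: parent, skip
  visit 11 (parent 8)
    11–8: parent, skip
visit 6 (parent –)
No non-parent visited neighbor found — the graph is a forest.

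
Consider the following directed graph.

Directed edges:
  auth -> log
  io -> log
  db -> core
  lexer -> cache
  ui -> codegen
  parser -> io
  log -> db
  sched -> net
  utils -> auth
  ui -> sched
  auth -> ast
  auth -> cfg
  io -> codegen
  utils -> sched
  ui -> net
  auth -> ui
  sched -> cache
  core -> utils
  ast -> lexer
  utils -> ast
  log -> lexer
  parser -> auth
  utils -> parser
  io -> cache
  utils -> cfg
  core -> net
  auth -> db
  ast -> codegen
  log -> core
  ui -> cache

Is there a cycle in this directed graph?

DFS with white/gray/black marking, starting from cfg:
cfg gray
cfg black
sched gray
  net gray
  net black
  cache gray
  cache black
sched black
io gray
  codegen gray
  codegen black
  io→cache: cache black — skip
  log gray
    db gray
      core gray
        utils gray
          ast gray
            lexer gray
              lexer→cache: cache black — skip
            lexer black
            ast→codegen: codegen black — skip
          ast black
          parser gray
            parser→io: io is gray → back edge
Back edge found, so a cycle exists: io → log → db → core → utils → parser → io.

Yes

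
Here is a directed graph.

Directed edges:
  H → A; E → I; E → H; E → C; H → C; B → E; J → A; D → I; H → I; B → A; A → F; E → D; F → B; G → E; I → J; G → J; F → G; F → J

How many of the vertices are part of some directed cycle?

9

A vertex is on a directed cycle iff it belongs to a strongly connected component of size ≥ 2 (or has a self-loop).
The vertices on cycles are {A, B, D, E, F, G, H, I, J} — 9 in total.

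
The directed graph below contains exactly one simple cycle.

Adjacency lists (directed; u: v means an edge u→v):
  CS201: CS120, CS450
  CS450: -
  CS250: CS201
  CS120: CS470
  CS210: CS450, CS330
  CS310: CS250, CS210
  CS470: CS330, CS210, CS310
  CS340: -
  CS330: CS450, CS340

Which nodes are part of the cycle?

DFS with gray/black marking from CS470:
CS470 gray
  CS330 gray
    CS450 gray
    CS450 black
    CS340 gray
    CS340 black
  CS330 black
  CS210 gray
    CS210→CS450: CS450 black — skip
    CS210→CS330: CS330 black — skip
  CS210 black
  CS310 gray
    CS250 gray
      CS201 gray
        CS120 gray
          CS120→CS470: CS470 is gray → back edge
Back edge closes the cycle CS470 → CS310 → CS250 → CS201 → CS120 → CS470; its vertices are {CS120, CS201, CS250, CS310, CS470}.

CS120, CS201, CS250, CS310, CS470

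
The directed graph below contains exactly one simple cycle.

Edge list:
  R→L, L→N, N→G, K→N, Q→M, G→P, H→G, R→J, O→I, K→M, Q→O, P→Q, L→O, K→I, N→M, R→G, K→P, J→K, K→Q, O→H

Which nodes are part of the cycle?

DFS with gray/black marking from O:
O gray
  I gray
  I black
  H gray
    G gray
      P gray
        Q gray
          M gray
          M black
          Q→O: O is gray → back edge
Back edge closes the cycle O → H → G → P → Q → O; its vertices are {G, H, O, P, Q}.

G, H, O, P, Q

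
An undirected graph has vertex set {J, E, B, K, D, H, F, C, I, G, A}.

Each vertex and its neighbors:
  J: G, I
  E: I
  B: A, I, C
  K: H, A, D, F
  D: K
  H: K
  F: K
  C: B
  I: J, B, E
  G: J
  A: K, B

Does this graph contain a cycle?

No

DFS, tracking each vertex's parent; an edge to a visited non-parent vertex closes a cycle.
Start from D:
visit D (parent –)
  visit K (parent D)
    visit H (parent K)
      H–K: parent, skip
    visit A (parent K)
      A–K: parent, skip
      visit B (parent A)
        B–A: parent, skip
        visit I (parent B)
          visit J (parent I)
            visit G (parent J)
              G–J: parent, skip
            J–I: parent, skip
          I–B: parent, skip
          visit E (parent I)
            E–I: parent, skip
        visit C (parent B)
          C–B: parent, skip
    K–D: parent, skip
    visit F (parent K)
      F–K: parent, skip
No non-parent visited neighbor found — the graph is a forest.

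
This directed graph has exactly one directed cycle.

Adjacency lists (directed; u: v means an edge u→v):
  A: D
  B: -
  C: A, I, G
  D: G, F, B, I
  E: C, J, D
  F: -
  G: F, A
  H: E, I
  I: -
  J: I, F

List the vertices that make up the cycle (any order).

DFS with gray/black marking from A:
A gray
  D gray
    G gray
      F gray
      F black
      G→A: A is gray → back edge
Back edge closes the cycle A → D → G → A; its vertices are {A, D, G}.

A, D, G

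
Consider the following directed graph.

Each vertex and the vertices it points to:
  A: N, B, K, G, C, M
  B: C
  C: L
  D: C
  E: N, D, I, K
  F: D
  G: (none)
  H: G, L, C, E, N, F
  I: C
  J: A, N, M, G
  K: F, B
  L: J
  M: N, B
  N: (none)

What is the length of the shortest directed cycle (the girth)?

For each vertex v, BFS finds the shortest path from v back to v.
The shortest such closed walk is L → J → A → C → L, length 4.

4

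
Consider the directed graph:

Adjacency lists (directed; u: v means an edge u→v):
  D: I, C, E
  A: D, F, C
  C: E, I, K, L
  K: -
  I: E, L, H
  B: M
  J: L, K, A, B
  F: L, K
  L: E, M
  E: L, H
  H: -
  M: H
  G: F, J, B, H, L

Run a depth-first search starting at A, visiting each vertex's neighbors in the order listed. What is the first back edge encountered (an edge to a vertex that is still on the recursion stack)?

DFS from A (visiting each vertex's neighbors in the order listed); mark gray on enter, black on exit:
A gray
  D gray
    I gray
      E gray
        L gray
          L→E: E is gray → back edge
First back edge: L → E.

L→E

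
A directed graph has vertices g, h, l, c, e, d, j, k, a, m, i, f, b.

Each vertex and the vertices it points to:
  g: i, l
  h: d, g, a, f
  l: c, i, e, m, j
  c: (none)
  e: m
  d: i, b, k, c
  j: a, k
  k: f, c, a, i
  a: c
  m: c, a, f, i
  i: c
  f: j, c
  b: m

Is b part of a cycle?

b lies on a cycle iff there is a path from b back to itself.
Exploring from b, it never reaches itself; equivalently, its strongly connected component is a singleton.

No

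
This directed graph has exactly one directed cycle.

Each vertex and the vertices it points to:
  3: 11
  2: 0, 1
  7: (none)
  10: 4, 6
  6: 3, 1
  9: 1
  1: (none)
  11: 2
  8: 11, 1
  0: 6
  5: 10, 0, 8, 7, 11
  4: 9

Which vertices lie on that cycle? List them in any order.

0, 2, 3, 6, 11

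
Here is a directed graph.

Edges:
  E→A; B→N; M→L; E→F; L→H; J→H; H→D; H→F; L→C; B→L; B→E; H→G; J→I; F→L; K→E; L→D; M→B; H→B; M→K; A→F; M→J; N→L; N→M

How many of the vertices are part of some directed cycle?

10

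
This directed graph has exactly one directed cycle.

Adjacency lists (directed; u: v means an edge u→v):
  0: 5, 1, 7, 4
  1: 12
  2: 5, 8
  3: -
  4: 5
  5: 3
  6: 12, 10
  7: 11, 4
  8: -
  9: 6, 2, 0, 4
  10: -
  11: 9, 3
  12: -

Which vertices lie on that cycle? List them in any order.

0, 7, 9, 11

DFS with gray/black marking from 9:
9 gray
  6 gray
    12 gray
    12 black
    10 gray
    10 black
  6 black
  2 gray
    5 gray
      3 gray
      3 black
    5 black
    8 gray
    8 black
  2 black
  0 gray
    0→5: 5 black — skip
    1 gray
      1→12: 12 black — skip
    1 black
    7 gray
      11 gray
        11→9: 9 is gray → back edge
Back edge closes the cycle 9 → 0 → 7 → 11 → 9; its vertices are {0, 7, 9, 11}.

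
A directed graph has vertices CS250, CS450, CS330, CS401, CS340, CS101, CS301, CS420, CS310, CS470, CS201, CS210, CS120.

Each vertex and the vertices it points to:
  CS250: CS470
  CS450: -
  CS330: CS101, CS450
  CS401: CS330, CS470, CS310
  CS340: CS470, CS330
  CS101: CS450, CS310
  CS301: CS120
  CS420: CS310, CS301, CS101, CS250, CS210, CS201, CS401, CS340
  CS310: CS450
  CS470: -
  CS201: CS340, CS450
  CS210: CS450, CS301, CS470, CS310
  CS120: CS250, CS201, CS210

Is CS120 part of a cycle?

Yes

CS120 is on a cycle iff CS120 can reach itself via ≥1 edge.
CS120 → CS210 → CS301 → CS120 — yes.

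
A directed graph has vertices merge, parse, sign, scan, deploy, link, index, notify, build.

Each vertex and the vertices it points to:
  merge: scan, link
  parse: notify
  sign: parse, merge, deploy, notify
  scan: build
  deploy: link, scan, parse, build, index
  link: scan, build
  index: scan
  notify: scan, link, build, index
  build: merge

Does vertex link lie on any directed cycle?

link is on a cycle iff link can reach itself via ≥1 edge.
link → build → merge → link — yes.

Yes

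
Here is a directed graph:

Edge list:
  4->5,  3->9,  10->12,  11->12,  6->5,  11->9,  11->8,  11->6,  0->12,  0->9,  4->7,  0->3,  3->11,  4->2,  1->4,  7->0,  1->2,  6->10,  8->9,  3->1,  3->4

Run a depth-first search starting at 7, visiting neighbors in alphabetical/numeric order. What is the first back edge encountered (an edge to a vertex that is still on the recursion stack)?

DFS from 7 (visiting neighbors in alphabetical/numeric order); mark gray on enter, black on exit:
7 gray
  0 gray
    3 gray
      1 gray
        2 gray
        2 black
        4 gray
          4→2: 2 black — skip
          5 gray
          5 black
          4→7: 7 is gray → back edge
First back edge: 4 → 7.

4->7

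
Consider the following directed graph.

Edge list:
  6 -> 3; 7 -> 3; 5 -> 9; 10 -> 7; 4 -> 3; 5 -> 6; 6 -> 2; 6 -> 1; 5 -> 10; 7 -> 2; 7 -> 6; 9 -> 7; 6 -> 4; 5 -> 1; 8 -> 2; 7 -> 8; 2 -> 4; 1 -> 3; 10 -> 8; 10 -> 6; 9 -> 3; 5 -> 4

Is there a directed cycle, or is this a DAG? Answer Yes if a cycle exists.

DFS with white/gray/black marking, starting from 8:
8 gray
  2 gray
    4 gray
      3 gray
      3 black
    4 black
  2 black
8 black
1 gray
  1→3: 3 black — skip
1 black
5 gray
  9 gray
    9→3: 3 black — skip
    7 gray
      7→3: 3 black — skip
      7→8: 8 black — skip
      7→2: 2 black — skip
      6 gray
        6→4: 4 black — skip
        6→3: 3 black — skip
        6→1: 1 black — skip
        6→2: 2 black — skip
      6 black
    7 black
  9 black
  5→4: 4 black — skip
  5→1: 1 black — skip
  10 gray
    10→8: 8 black — skip
    10→7: 7 black — skip
    10→6: 6 black — skip
  10 black
  5→6: 6 black — skip
5 black
Every edge goes to a white or black vertex — no back edge, so the graph is acyclic.

No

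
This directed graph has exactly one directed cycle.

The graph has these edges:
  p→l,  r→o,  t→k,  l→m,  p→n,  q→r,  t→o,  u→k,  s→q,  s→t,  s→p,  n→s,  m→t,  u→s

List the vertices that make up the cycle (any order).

n, p, s

DFS with gray/black marking from s:
s gray
  p gray
    n gray
      n→s: s is gray → back edge
Back edge closes the cycle s → p → n → s; its vertices are {n, p, s}.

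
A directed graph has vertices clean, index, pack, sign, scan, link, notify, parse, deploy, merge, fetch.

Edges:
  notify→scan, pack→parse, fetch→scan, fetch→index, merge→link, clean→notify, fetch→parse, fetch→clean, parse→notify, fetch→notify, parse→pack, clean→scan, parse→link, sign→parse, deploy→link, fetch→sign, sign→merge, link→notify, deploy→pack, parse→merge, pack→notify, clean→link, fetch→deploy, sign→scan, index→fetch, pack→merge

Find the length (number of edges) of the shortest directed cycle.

2

For each vertex v, BFS finds the shortest path from v back to v.
The shortest such closed walk is index → fetch → index, length 2.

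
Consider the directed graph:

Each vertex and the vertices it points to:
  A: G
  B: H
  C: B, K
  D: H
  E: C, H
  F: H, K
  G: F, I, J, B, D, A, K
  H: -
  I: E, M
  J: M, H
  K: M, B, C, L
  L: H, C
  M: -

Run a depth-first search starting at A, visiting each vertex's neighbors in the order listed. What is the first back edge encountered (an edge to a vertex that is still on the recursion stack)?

C→K

DFS from A (visiting each vertex's neighbors in the order listed); mark gray on enter, black on exit:
A gray
  G gray
    F gray
      H gray
      H black
      K gray
        M gray
        M black
        B gray
          B→H: H black — skip
        B black
        C gray
          C→B: B black — skip
          C→K: K is gray → back edge
First back edge: C → K.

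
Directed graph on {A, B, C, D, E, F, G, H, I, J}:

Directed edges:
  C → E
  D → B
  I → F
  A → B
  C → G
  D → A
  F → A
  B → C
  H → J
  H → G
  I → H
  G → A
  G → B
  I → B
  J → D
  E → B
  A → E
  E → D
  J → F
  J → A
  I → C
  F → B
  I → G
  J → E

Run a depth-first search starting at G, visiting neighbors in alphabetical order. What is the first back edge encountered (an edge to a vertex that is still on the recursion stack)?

E→B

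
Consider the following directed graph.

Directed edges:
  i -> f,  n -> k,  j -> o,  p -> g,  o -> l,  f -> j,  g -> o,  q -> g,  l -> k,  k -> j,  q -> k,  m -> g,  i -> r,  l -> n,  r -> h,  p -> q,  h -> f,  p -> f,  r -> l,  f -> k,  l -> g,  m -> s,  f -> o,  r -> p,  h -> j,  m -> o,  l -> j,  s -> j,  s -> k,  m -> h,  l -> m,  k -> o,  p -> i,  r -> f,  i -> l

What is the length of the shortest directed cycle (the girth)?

3

For each vertex v, BFS finds the shortest path from v back to v.
The shortest such closed walk is i → r → p → i, length 3.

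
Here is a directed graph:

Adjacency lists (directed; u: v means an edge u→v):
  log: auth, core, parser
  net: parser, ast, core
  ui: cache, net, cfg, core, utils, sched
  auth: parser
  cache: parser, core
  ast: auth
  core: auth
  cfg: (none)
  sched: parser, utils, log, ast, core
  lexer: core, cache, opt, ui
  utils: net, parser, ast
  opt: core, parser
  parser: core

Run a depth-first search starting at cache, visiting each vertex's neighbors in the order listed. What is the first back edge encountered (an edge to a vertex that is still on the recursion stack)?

auth→parser

DFS from cache (visiting each vertex's neighbors in the order listed); mark gray on enter, black on exit:
cache gray
  parser gray
    core gray
      auth gray
        auth→parser: parser is gray → back edge
First back edge: auth → parser.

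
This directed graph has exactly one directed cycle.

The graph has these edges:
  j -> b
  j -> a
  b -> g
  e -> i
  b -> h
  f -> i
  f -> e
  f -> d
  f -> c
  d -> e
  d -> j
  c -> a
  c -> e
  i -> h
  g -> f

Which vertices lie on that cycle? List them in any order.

DFS with gray/black marking from g:
g gray
  f gray
    i gray
      h gray
      h black
    i black
    c gray
      a gray
      a black
      e gray
        e→i: i black — skip
      e black
    c black
    d gray
      d→e: e black — skip
      j gray
        j→a: a black — skip
        b gray
          b→h: h black — skip
          b→g: g is gray → back edge
Back edge closes the cycle g → f → d → j → b → g; its vertices are {b, d, f, g, j}.

b, d, f, g, j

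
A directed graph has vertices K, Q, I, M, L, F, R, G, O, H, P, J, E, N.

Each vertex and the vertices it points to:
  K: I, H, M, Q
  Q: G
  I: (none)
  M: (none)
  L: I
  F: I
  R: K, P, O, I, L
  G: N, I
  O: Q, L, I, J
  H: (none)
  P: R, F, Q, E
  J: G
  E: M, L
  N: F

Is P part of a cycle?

Yes

P is on a cycle iff P can reach itself via ≥1 edge.
P → R → P — yes.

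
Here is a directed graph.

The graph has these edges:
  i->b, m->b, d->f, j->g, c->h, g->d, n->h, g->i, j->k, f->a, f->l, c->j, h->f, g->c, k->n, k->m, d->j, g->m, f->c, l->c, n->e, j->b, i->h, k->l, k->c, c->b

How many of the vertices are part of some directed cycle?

10

A vertex is on a directed cycle iff it belongs to a strongly connected component of size ≥ 2 (or has a self-loop).
The vertices on cycles are {c, d, f, g, h, i, j, k, l, n} — 10 in total.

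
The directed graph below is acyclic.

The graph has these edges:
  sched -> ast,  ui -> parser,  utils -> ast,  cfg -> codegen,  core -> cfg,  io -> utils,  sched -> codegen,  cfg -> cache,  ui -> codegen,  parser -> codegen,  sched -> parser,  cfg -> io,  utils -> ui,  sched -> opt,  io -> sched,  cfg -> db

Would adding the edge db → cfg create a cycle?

Adding db→cfg creates a cycle iff cfg can already reach db.
Path from cfg: cfg → db.
So cfg → … → db → cfg is a cycle.

Yes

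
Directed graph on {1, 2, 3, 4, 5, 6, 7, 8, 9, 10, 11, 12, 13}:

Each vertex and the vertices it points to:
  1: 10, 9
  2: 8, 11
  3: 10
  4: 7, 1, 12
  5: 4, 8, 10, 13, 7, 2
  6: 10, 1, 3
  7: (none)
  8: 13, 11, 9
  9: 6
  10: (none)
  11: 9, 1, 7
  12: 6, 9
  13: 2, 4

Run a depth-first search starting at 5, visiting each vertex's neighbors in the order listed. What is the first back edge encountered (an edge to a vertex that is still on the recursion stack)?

DFS from 5 (visiting each vertex's neighbors in the order listed); mark gray on enter, black on exit:
5 gray
  4 gray
    7 gray
    7 black
    1 gray
      10 gray
      10 black
      9 gray
        6 gray
          6→10: 10 black — skip
          6→1: 1 is gray → back edge
First back edge: 6 → 1.

6->1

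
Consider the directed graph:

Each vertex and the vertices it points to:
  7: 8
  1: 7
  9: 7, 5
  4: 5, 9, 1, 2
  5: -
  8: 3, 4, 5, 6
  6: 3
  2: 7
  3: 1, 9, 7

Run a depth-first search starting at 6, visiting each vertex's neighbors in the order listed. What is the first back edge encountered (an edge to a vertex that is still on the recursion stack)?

8->3

DFS from 6 (visiting each vertex's neighbors in the order listed); mark gray on enter, black on exit:
6 gray
  3 gray
    1 gray
      7 gray
        8 gray
          8→3: 3 is gray → back edge
First back edge: 8 → 3.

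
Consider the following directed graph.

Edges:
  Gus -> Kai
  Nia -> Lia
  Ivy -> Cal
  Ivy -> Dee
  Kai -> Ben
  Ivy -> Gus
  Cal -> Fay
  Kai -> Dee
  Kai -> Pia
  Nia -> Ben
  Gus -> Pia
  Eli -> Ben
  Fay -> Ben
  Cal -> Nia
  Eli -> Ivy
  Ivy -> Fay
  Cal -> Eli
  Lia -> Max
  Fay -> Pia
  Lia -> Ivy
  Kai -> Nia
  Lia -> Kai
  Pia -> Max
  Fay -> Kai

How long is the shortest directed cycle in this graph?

For each vertex v, BFS finds the shortest path from v back to v.
The shortest such closed walk is Ivy → Cal → Eli → Ivy, length 3.

3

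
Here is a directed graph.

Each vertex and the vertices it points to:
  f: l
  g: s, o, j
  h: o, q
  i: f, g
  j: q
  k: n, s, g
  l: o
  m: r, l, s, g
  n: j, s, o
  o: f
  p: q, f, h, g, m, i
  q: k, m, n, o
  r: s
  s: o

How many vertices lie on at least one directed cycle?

9

A vertex is on a directed cycle iff it belongs to a strongly connected component of size ≥ 2 (or has a self-loop).
The vertices on cycles are {f, g, j, k, l, m, n, o, q} — 9 in total.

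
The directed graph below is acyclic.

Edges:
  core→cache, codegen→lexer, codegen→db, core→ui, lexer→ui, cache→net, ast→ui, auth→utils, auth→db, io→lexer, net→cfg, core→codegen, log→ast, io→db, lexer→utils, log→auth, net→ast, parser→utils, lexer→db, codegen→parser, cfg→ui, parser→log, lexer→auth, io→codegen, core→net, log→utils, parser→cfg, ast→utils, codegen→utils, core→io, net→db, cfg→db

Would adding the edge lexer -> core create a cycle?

Yes

Adding lexer→core creates a cycle iff core can already reach lexer.
Path from core: core → io → lexer.
So core → … → lexer → core is a cycle.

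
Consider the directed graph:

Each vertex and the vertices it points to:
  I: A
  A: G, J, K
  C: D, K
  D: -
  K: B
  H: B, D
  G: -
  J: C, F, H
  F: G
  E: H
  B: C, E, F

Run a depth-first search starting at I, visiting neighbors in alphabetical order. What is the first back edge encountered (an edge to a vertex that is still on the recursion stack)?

B→C

DFS from I (visiting neighbors in alphabetical order); mark gray on enter, black on exit:
I gray
  A gray
    G gray
    G black
    J gray
      C gray
        D gray
        D black
        K gray
          B gray
            B→C: C is gray → back edge
First back edge: B → C.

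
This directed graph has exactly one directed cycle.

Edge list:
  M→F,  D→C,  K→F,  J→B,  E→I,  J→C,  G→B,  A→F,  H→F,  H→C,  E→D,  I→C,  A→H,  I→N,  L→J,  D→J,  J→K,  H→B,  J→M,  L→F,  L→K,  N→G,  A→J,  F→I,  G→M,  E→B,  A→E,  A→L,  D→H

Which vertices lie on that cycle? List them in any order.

F, G, I, M, N

DFS with gray/black marking from I:
I gray
  C gray
  C black
  N gray
    G gray
      M gray
        F gray
          F→I: I is gray → back edge
Back edge closes the cycle I → N → G → M → F → I; its vertices are {F, G, I, M, N}.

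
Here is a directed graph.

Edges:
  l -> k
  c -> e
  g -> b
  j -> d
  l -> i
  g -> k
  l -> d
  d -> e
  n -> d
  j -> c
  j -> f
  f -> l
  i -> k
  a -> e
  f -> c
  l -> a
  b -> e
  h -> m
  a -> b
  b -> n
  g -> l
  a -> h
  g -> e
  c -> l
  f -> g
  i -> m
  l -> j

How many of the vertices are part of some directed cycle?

A vertex is on a directed cycle iff it belongs to a strongly connected component of size ≥ 2 (or has a self-loop).
The vertices on cycles are {c, f, g, j, l} — 5 in total.

5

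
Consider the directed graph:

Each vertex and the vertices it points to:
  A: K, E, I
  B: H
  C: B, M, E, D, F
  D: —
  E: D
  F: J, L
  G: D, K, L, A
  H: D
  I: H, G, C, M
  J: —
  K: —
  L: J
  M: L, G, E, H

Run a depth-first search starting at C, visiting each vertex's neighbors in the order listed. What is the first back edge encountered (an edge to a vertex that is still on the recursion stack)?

DFS from C (visiting each vertex's neighbors in the order listed); mark gray on enter, black on exit:
C gray
  B gray
    H gray
      D gray
      D black
    H black
  B black
  M gray
    L gray
      J gray
      J black
    L black
    G gray
      G→D: D black — skip
      K gray
      K black
      G→L: L black — skip
      A gray
        A→K: K black — skip
        E gray
          E→D: D black — skip
        E black
        I gray
          I→H: H black — skip
          I→G: G is gray → back edge
First back edge: I → G.

I->G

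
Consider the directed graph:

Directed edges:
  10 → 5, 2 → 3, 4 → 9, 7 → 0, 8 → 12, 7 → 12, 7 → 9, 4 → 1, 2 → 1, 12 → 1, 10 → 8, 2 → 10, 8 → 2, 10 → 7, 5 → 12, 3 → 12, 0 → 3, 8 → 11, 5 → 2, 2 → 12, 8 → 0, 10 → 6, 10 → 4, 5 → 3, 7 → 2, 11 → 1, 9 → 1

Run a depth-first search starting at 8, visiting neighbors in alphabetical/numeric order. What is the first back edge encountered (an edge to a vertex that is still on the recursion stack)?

5->2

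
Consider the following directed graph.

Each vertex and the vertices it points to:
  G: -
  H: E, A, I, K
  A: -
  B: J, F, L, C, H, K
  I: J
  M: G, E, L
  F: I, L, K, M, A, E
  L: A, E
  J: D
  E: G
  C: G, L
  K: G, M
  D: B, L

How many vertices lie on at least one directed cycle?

A vertex is on a directed cycle iff it belongs to a strongly connected component of size ≥ 2 (or has a self-loop).
The vertices on cycles are {B, D, F, H, I, J} — 6 in total.

6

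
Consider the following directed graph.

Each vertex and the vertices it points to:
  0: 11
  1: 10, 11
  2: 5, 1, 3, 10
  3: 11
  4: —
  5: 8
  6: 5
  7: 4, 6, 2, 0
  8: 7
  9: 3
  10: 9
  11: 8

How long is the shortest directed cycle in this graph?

4

For each vertex v, BFS finds the shortest path from v back to v.
The shortest such closed walk is 7 → 6 → 5 → 8 → 7, length 4.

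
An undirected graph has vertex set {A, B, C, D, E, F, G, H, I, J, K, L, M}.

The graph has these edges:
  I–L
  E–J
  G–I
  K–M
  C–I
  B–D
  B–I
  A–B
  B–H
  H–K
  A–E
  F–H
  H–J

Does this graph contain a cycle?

Yes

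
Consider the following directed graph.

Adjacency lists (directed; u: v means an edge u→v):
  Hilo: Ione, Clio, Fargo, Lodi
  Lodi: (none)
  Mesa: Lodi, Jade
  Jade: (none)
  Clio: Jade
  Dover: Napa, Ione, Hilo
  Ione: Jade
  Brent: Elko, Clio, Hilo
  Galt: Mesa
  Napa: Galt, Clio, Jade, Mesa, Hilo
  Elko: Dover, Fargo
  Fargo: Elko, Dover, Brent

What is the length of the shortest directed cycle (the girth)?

2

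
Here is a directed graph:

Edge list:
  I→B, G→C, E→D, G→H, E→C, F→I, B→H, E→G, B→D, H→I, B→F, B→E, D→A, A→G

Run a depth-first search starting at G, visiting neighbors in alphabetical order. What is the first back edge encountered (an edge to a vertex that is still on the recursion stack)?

DFS from G (visiting neighbors in alphabetical order); mark gray on enter, black on exit:
G gray
  C gray
  C black
  H gray
    I gray
      B gray
        D gray
          A gray
            A→G: G is gray → back edge
First back edge: A → G.

A->G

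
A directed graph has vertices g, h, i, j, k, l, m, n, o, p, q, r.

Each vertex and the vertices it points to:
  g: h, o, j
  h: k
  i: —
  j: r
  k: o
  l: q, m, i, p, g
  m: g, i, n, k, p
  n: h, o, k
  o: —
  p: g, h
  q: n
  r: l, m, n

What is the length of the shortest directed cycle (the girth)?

4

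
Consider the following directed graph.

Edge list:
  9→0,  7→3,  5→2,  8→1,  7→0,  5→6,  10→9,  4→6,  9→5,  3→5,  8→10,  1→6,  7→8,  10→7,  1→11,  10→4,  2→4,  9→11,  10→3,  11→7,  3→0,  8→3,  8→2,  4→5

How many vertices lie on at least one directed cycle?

A vertex is on a directed cycle iff it belongs to a strongly connected component of size ≥ 2 (or has a self-loop).
The vertices on cycles are {1, 2, 4, 5, 7, 8, 9, 10, 11} — 9 in total.

9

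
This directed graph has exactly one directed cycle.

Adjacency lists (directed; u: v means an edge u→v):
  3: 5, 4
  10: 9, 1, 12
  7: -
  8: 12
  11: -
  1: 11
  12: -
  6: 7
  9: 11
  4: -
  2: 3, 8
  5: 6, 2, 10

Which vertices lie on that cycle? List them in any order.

2, 3, 5

DFS with gray/black marking from 5:
5 gray
  6 gray
    7 gray
    7 black
  6 black
  2 gray
    3 gray
      3→5: 5 is gray → back edge
Back edge closes the cycle 5 → 2 → 3 → 5; its vertices are {2, 3, 5}.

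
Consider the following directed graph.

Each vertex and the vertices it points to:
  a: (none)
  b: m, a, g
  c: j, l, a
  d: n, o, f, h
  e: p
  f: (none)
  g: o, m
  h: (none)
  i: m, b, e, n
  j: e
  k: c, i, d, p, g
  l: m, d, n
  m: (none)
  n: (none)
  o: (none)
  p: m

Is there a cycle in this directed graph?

DFS with white/gray/black marking, starting from h:
h gray
h black
a gray
a black
b gray
  m gray
  m black
  b→a: a black — skip
  g gray
    o gray
    o black
    g→m: m black — skip
  g black
b black
c gray
  j gray
    e gray
      p gray
        p→m: m black — skip
      p black
    e black
  j black
  l gray
    l→m: m black — skip
    d gray
      n gray
      n black
      d→o: o black — skip
      f gray
      f black
      d→h: h black — skip
    d black
    l→n: n black — skip
  l black
  c→a: a black — skip
c black
i gray
  i→m: m black — skip
  i→b: b black — skip
  i→e: e black — skip
  i→n: n black — skip
i black
k gray
  k→c: c black — skip
  k→i: i black — skip
  k→d: d black — skip
  k→p: p black — skip
  k→g: g black — skip
k black
Every edge goes to a white or black vertex — no back edge, so the graph is acyclic.

No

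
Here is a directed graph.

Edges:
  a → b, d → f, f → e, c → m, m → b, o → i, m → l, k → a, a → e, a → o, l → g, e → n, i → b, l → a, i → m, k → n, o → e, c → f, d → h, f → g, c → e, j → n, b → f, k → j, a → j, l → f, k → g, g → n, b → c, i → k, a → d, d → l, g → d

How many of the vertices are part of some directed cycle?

11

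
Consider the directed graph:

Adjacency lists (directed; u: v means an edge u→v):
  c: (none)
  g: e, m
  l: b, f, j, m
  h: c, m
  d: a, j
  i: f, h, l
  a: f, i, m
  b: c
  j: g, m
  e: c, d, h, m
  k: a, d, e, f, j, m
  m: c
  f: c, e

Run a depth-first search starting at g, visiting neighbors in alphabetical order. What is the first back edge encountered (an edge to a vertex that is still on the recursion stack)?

DFS from g (visiting neighbors in alphabetical order); mark gray on enter, black on exit:
g gray
  e gray
    c gray
    c black
    d gray
      a gray
        f gray
          f→c: c black — skip
          f→e: e is gray → back edge
First back edge: f → e.

f->e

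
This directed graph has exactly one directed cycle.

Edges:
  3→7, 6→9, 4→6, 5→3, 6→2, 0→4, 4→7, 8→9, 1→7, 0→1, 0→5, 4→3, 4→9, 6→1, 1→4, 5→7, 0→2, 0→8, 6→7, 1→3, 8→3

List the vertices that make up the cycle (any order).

DFS with gray/black marking from 4:
4 gray
  7 gray
  7 black
  6 gray
    1 gray
      1→7: 7 black — skip
      1→4: 4 is gray → back edge
Back edge closes the cycle 4 → 6 → 1 → 4; its vertices are {1, 4, 6}.

1, 4, 6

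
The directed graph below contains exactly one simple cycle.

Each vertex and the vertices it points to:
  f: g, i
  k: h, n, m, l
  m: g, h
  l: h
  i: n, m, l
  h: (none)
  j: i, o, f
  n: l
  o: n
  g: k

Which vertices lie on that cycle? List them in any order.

g, k, m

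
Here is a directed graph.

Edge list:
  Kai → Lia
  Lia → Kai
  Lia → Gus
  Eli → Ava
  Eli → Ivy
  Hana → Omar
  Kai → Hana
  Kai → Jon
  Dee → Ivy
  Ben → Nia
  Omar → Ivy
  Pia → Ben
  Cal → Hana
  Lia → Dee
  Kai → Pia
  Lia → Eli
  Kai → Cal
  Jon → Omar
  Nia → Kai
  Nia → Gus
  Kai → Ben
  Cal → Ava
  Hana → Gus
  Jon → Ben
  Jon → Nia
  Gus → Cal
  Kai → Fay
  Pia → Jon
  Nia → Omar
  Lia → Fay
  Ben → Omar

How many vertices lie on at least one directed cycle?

A vertex is on a directed cycle iff it belongs to a strongly connected component of size ≥ 2 (or has a self-loop).
The vertices on cycles are {Ben, Cal, Gus, Jon, Kai, Lia, Nia, Pia, Hana} — 9 in total.

9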